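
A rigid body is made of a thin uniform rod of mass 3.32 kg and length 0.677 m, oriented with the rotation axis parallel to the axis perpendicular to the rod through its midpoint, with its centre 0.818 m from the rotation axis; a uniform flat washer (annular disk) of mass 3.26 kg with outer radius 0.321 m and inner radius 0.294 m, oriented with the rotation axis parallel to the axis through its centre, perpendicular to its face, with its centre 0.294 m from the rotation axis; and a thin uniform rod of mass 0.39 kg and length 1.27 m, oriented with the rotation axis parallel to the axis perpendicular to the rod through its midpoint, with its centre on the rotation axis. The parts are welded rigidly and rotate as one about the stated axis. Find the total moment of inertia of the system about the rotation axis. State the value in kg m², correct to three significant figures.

2.99

Thin rod: I_cm = (1/12)ML² = (1/12)(3.32)(0.677)² = 0.1268 kg m²; centre at d = 0.818 m, so I = I_cm + Md² gives I = 0.1268 + (3.32)(0.818)² = 2.3483 kg m².
Annular disk: I_cm = (1/2)M(R²+r²) = (1/2)(3.26)[(0.321)² + (0.294)²] = 0.30885 kg m²; centre at d = 0.294 m, so I = I_cm + Md² gives I = 0.30885 + (3.26)(0.294)² = 0.59063 kg m².
Thin rod: I_cm = (1/12)ML² = (1/12)(0.39)(1.27)² = 0.052419 kg m²; axis through the centre, so I = 0.052419 kg m².
Total I = 2.3483 + 0.59063 + 0.052419 = 2.9913 kg m².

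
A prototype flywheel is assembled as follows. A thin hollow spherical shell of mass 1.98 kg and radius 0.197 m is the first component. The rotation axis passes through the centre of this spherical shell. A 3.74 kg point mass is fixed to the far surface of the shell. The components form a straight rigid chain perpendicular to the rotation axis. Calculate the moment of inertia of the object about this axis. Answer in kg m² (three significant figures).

Spherical shell: I_cm = (2/3)MR² = (2/3)(1.98)(0.197)² = 0.051228 kg m²; axis through the centre, so I = 0.051228 kg m².
Point mass: I_cm = 0; centre at d = 0.197 m, so I = I_cm + Md² gives I = 0 + (3.74)(0.197)² = 0.14515 kg m².
Total I = 0.051228 + 0.14515 = 0.19637 kg m².

0.196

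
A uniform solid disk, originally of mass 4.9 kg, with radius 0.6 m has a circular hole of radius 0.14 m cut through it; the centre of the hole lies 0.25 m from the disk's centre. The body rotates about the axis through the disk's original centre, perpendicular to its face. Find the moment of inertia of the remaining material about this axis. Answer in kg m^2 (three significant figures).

Unpierced body about its centre: I₀ = (1/2)MR² = (1/2)(4.9)(0.6)² = 0.882 kg m^2.
The removed disk has mass m = M·(r/R)² = (4.9)(0.14/0.6)² = 0.26678 kg (same uniform areal density).
Its moment of inertia about the rotation axis (parallel-axis theorem): I_hole = (1/2)mr² + md² = (1/2)(0.26678)(0.14)² + (0.26678)(0.25)² = 0.019288 kg m^2.
Treating the hole as negative mass, I = I₀ − I_hole = 0.882 − 0.019288 = 0.86271 kg m^2.

0.863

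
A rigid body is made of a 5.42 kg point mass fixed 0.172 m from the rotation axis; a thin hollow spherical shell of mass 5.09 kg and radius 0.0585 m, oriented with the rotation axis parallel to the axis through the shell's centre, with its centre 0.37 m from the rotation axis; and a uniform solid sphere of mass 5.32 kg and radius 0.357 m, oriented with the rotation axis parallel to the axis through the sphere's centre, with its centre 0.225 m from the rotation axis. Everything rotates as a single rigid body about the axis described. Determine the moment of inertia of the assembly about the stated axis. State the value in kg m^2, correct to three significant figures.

Point mass: I_cm = 0; centre at d = 0.172 m, so I = I_cm + Md² gives I = 0 + (5.42)(0.172)² = 0.16035 kg m^2.
Spherical shell: I_cm = (2/3)MR² = (2/3)(5.09)(0.0585)² = 0.011613 kg m^2; centre at d = 0.37 m, so I = I_cm + Md² gives I = 0.011613 + (5.09)(0.37)² = 0.70843 kg m^2.
Solid sphere: I_cm = (2/5)MR² = (2/5)(5.32)(0.357)² = 0.27121 kg m^2; centre at d = 0.225 m, so I = I_cm + Md² gives I = 0.27121 + (5.32)(0.225)² = 0.54054 kg m^2.
Total I = 0.16035 + 0.70843 + 0.54054 = 1.4093 kg m^2.

1.41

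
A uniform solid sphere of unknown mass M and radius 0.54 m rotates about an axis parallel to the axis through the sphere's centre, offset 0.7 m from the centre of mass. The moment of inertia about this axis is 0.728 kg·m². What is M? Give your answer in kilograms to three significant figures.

I = I_cm + Md² = (2/5)MR² + Md² = M·[0.4·(0.54)² + (0.7)²] = M·0.60664.
So M = 0.728 / 0.60664 = 1.2001 kg.

1.20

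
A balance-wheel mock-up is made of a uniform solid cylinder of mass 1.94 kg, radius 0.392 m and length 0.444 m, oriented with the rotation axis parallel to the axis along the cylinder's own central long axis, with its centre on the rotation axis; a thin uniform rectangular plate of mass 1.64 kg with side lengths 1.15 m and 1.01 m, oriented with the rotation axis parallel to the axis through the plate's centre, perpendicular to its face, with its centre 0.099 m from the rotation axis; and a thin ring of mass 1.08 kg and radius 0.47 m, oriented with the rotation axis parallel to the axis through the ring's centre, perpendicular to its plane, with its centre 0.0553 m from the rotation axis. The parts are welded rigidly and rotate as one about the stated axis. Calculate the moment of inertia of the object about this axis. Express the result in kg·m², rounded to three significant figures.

Solid cylinder: I_cm = (1/2)MR² = (1/2)(1.94)(0.392)² = 0.14905 kg·m²; axis through the centre, so I = 0.14905 kg·m².
Rectangular plate: I_cm = (1/12)M(a²+b²) = (1/12)(1.64)[(1.15)² + (1.01)²] = 0.32016 kg·m²; centre at d = 0.099 m, so the parallel axis theorem gives I = 0.32016 + (1.64)(0.099)² = 0.33623 kg·m².
Thin ring: I_cm = MR² = (1.08)(0.47)² = 0.23857 kg·m²; centre at d = 0.0553 m, so the parallel axis theorem gives I = 0.23857 + (1.08)(0.0553)² = 0.24187 kg·m².
Total I = 0.14905 + 0.33623 + 0.24187 = 0.72716 kg·m².

0.727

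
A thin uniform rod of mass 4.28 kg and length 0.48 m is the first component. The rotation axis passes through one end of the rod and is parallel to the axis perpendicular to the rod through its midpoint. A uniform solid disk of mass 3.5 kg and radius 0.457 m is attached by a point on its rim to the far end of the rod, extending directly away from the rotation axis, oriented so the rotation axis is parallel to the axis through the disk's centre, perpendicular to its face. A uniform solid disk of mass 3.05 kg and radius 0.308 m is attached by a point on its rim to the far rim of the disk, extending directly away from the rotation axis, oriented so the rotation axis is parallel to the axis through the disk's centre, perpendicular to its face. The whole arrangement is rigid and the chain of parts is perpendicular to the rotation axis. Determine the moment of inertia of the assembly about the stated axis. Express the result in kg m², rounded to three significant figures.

12.7

Thin rod: I_cm = (1/12)ML² = (1/12)(4.28)(0.48)² = 0.082176 kg m²; centre at d = 0.24 m, so I = I_cm + Md² gives I = 0.082176 + (4.28)(0.24)² = 0.3287 kg m².
Solid disk: I_cm = (1/2)MR² = (1/2)(3.5)(0.457)² = 0.36549 kg m²; centre at d = 0.24 + 0.24 + 0.457 = 0.937 m, so I = I_cm + Md² gives I = 0.36549 + (3.5)(0.937)² = 3.4384 kg m².
Solid disk: I_cm = (1/2)MR² = (1/2)(3.05)(0.308)² = 0.14467 kg m²; centre at d = 0.24 + 0.24 + 0.457 + 0.457 + 0.308 = 1.702 m, so I = I_cm + Md² gives I = 0.14467 + (3.05)(1.702)² = 8.9799 kg m².
Total I = 0.3287 + 3.4384 + 8.9799 = 12.747 kg m².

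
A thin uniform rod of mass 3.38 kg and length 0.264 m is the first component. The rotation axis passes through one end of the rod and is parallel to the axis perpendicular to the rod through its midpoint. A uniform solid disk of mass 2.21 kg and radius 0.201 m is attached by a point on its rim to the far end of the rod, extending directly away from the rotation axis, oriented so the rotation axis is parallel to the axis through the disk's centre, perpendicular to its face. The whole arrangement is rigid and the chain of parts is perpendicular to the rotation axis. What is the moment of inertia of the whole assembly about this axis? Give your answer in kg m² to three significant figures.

Thin rod: I_cm = (1/12)ML² = (1/12)(3.38)(0.264)² = 0.019631 kg m²; centre at d = 0.132 m, so the parallel axis theorem gives I = 0.019631 + (3.38)(0.132)² = 0.078524 kg m².
Solid disk: I_cm = (1/2)MR² = (1/2)(2.21)(0.201)² = 0.044643 kg m²; centre at d = 0.132 + 0.132 + 0.201 = 0.465 m, so the parallel axis theorem gives I = 0.044643 + (2.21)(0.465)² = 0.5225 kg m².
Total I = 0.078524 + 0.5225 = 0.60102 kg m².

0.601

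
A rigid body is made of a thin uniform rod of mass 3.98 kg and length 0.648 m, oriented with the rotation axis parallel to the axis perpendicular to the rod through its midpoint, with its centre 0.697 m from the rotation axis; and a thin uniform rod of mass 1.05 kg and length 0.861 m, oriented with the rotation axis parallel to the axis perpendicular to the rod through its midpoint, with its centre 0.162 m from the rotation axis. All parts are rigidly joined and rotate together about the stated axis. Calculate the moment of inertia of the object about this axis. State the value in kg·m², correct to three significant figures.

Thin rod: I_cm = (1/12)ML² = (1/12)(3.98)(0.648)² = 0.13927 kg·m²; centre at d = 0.697 m, so I = I_cm + Md² gives I = 0.13927 + (3.98)(0.697)² = 2.0728 kg·m².
Thin rod: I_cm = (1/12)ML² = (1/12)(1.05)(0.861)² = 0.064866 kg·m²; centre at d = 0.162 m, so I = I_cm + Md² gives I = 0.064866 + (1.05)(0.162)² = 0.092422 kg·m².
Total I = 2.0728 + 0.092422 = 2.1652 kg·m².

2.17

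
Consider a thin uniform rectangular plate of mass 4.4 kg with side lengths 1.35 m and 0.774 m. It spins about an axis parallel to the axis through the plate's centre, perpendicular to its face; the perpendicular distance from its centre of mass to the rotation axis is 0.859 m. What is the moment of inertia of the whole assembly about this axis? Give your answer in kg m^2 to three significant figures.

I_cm = (1/12)M(a²+b²) = (1/12)(4.4)[(1.35)² + (0.774)²] = 0.88791 kg m^2; centre at d = 0.859 m, so the parallel axis theorem gives I = 0.88791 + (4.4)(0.859)² = 4.1346 kg m^2.

4.13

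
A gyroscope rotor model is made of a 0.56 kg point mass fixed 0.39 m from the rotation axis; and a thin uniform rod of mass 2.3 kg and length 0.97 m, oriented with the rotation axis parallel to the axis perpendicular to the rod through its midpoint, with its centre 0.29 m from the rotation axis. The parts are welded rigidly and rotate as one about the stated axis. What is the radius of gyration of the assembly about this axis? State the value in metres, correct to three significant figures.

Point mass: I_cm = 0; centre at d = 0.39 m, so I = I_cm + Md² gives I = 0 + (0.56)(0.39)² = 0.085176 kg m².
Thin rod: I_cm = (1/12)ML² = (1/12)(2.3)(0.97)² = 0.18034 kg m²; centre at d = 0.29 m, so I = I_cm + Md² gives I = 0.18034 + (2.3)(0.29)² = 0.37377 kg m².
Total I = 0.45895 kg m²; total mass M = 2.86 kg.
k = √(I/M) = √(0.45895/2.86) = 0.40059 m.

0.401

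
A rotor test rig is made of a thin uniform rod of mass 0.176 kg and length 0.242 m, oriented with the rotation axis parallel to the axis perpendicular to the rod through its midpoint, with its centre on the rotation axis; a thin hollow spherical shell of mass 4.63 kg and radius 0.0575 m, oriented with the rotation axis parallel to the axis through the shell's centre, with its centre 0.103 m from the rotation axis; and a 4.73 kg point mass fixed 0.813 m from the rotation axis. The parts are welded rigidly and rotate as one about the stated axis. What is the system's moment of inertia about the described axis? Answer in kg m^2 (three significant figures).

Thin rod: I_cm = (1/12)ML² = (1/12)(0.176)(0.242)² = 0.00085894 kg m^2; axis through the centre, so I = 0.00085894 kg m^2.
Spherical shell: I_cm = (2/3)MR² = (2/3)(4.63)(0.0575)² = 0.010205 kg m^2; centre at d = 0.103 m, so the parallel axis theorem gives I = 0.010205 + (4.63)(0.103)² = 0.059325 kg m^2.
Point mass: I_cm = 0; centre at d = 0.813 m, so the parallel axis theorem gives I = 0 + (4.73)(0.813)² = 3.1264 kg m^2.
Total I = 0.00085894 + 0.059325 + 3.1264 = 3.1866 kg m^2.

3.19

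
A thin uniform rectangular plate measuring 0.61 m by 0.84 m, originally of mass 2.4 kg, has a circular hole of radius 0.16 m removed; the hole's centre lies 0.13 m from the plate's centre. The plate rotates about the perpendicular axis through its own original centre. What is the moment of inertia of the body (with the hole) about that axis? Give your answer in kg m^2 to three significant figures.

0.204

Unpierced body about its centre: I₀ = (1/12)M(a²+b²) = (1/12)(2.4)[(0.61)² + (0.84)²] = 0.21554 kg m^2.
The removed disk has mass m = M·πr²/(ab) = (2.4)·π(0.16)²/(0.61·0.84) = 0.3767 kg (same uniform areal density).
Its moment of inertia about the rotation axis (parallel-axis theorem): I_hole = (1/2)mr² + md² = (1/2)(0.3767)(0.16)² + (0.3767)(0.13)² = 0.011188 kg m^2.
Treating the hole as negative mass, I = I₀ − I_hole = 0.21554 − 0.011188 = 0.20435 kg m^2.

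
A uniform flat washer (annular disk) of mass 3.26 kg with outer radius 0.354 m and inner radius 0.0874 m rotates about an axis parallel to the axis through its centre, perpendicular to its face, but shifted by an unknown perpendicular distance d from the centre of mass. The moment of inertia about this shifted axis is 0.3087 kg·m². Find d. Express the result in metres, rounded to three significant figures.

About the centre-of-mass axis, I_cm = (1/2)M(R²+r²) = (1/2)(3.26)[(0.354)² + (0.0874)²] = 0.21672 kg·m².
Parallel axis theorem: I = I_cm + Md², so Md² = 0.3087 − 0.21672 = 0.091984 kg·m².
d = √(0.091984 / 3.26) = 0.16798 m.

0.168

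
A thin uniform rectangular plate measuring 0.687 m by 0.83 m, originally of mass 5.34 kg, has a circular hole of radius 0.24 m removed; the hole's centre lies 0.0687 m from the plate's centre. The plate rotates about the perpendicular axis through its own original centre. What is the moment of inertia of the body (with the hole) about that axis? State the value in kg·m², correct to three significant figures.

0.460

Unpierced body about its centre: I₀ = (1/12)M(a²+b²) = (1/12)(5.34)[(0.687)² + (0.83)²] = 0.51659 kg·m².
The removed disk has mass m = M·πr²/(ab) = (5.34)·π(0.24)²/(0.687·0.83) = 1.6946 kg (same uniform areal density).
Its moment of inertia about the rotation axis (parallel-axis theorem): I_hole = (1/2)mr² + md² = (1/2)(1.6946)(0.24)² + (1.6946)(0.0687)² = 0.056804 kg·m².
Treating the hole as negative mass, I = I₀ − I_hole = 0.51659 − 0.056804 = 0.45978 kg·m².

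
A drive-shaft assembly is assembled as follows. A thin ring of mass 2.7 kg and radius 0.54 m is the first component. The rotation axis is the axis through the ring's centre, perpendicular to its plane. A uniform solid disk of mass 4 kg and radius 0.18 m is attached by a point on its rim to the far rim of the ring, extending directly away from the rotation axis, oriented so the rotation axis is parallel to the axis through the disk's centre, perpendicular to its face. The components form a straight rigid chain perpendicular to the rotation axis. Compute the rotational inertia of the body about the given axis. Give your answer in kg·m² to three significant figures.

2.93

Thin ring: I_cm = MR² = (2.7)(0.54)² = 0.78732 kg·m²; axis through the centre, so I = 0.78732 kg·m².
Solid disk: I_cm = (1/2)MR² = (1/2)(4)(0.18)² = 0.0648 kg·m²; centre at d = 0.54 + 0.18 = 0.72 m, so the parallel axis theorem gives I = 0.0648 + (4)(0.72)² = 2.1384 kg·m².
Total I = 0.78732 + 2.1384 = 2.9257 kg·m².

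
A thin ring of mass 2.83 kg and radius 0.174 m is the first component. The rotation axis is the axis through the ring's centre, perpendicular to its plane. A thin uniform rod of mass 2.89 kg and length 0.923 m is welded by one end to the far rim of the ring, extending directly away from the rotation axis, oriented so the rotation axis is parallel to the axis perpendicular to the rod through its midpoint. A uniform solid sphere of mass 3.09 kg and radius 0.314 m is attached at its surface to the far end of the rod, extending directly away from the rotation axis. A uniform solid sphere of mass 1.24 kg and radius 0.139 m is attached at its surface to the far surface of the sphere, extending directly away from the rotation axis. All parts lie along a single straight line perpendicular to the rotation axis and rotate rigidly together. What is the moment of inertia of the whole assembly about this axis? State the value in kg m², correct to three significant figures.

Thin ring: I_cm = MR² = (2.83)(0.174)² = 0.085681 kg m²; axis through the centre, so I = 0.085681 kg m².
Thin rod: I_cm = (1/12)ML² = (1/12)(2.89)(0.923)² = 0.20517 kg m²; centre at d = 0.174 + 0.4615 = 0.6355 m, so the parallel axis theorem gives I = 0.20517 + (2.89)(0.6355)² = 1.3723 kg m².
Solid sphere: I_cm = (2/5)MR² = (2/5)(3.09)(0.314)² = 0.12186 kg m²; centre at d = 0.174 + 0.4615 + 0.4615 + 0.314 = 1.411 m, so the parallel axis theorem gives I = 0.12186 + (3.09)(1.411)² = 6.2738 kg m².
Solid sphere: I_cm = (2/5)MR² = (2/5)(1.24)(0.139)² = 0.0095832 kg m²; centre at d = 0.174 + 0.4615 + 0.4615 + 0.314 + 0.314 + 0.139 = 1.864 m, so the parallel axis theorem gives I = 0.0095832 + (1.24)(1.864)² = 4.318 kg m².
Total I = 0.085681 + 1.3723 + 6.2738 + 4.318 = 12.05 kg m².

12.0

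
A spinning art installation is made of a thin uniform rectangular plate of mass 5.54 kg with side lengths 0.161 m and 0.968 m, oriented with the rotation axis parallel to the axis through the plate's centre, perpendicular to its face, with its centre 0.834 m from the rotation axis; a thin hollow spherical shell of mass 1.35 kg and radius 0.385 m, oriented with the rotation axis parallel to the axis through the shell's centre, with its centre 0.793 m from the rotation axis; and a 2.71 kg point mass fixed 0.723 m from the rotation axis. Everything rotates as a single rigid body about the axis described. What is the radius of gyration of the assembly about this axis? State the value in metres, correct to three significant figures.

Rectangular plate: I_cm = (1/12)M(a²+b²) = (1/12)(5.54)[(0.161)² + (0.968)²] = 0.44456 kg·m²; centre at d = 0.834 m, so I = I_cm + Md² gives I = 0.44456 + (5.54)(0.834)² = 4.2979 kg·m².
Spherical shell: I_cm = (2/3)MR² = (2/3)(1.35)(0.385)² = 0.1334 kg·m²; centre at d = 0.793 m, so I = I_cm + Md² gives I = 0.1334 + (1.35)(0.793)² = 0.98235 kg·m².
Point mass: I_cm = 0; centre at d = 0.723 m, so I = I_cm + Md² gives I = 0 + (2.71)(0.723)² = 1.4166 kg·m².
Total I = 6.6969 kg·m²; total mass M = 9.6 kg.
k = √(I/M) = √(6.6969/9.6) = 0.83522 m.

0.835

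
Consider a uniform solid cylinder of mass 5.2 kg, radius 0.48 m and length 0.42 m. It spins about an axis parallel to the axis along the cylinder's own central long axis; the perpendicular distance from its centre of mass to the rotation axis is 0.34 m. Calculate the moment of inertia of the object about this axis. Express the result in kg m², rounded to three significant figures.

1.20

I_cm = (1/2)MR² = (1/2)(5.2)(0.48)² = 0.59904 kg m²; centre at d = 0.34 m, so I = I_cm + Md² gives I = 0.59904 + (5.2)(0.34)² = 1.2002 kg m².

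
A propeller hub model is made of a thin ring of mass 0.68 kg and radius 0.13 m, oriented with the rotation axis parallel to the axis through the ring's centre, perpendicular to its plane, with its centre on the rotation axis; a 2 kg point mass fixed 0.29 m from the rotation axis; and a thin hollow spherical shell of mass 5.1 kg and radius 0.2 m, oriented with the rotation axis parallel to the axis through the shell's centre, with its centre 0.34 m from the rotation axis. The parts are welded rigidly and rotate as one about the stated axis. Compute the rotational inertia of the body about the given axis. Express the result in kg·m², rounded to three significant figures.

Thin ring: I_cm = MR² = (0.68)(0.13)² = 0.011492 kg·m²; axis through the centre, so I = 0.011492 kg·m².
Point mass: I_cm = 0; centre at d = 0.29 m, so the parallel axis theorem gives I = 0 + (2)(0.29)² = 0.1682 kg·m².
Spherical shell: I_cm = (2/3)MR² = (2/3)(5.1)(0.2)² = 0.136 kg·m²; centre at d = 0.34 m, so the parallel axis theorem gives I = 0.136 + (5.1)(0.34)² = 0.72556 kg·m².
Total I = 0.011492 + 0.1682 + 0.72556 = 0.90525 kg·m².

0.905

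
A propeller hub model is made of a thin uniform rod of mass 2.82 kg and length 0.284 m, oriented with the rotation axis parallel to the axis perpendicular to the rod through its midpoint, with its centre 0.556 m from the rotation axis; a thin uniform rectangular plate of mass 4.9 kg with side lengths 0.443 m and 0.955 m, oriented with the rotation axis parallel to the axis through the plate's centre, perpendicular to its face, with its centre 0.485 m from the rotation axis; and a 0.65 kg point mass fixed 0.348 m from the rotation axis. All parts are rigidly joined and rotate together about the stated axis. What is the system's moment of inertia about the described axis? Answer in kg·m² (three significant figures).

2.57

Thin rod: I_cm = (1/12)ML² = (1/12)(2.82)(0.284)² = 0.018954 kg·m²; centre at d = 0.556 m, so the parallel axis theorem gives I = 0.018954 + (2.82)(0.556)² = 0.89072 kg·m².
Rectangular plate: I_cm = (1/12)M(a²+b²) = (1/12)(4.9)[(0.443)² + (0.955)²] = 0.45255 kg·m²; centre at d = 0.485 m, so the parallel axis theorem gives I = 0.45255 + (4.9)(0.485)² = 1.6051 kg·m².
Point mass: I_cm = 0; centre at d = 0.348 m, so the parallel axis theorem gives I = 0 + (0.65)(0.348)² = 0.078718 kg·m².
Total I = 0.89072 + 1.6051 + 0.078718 = 2.5746 kg·m².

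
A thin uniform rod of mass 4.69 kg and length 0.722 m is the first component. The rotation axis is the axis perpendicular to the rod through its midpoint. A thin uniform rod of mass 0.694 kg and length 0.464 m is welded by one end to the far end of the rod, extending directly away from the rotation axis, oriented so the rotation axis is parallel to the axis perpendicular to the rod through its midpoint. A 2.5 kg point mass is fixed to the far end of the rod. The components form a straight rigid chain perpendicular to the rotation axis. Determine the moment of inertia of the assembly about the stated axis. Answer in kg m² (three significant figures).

2.16

Thin rod: I_cm = (1/12)ML² = (1/12)(4.69)(0.722)² = 0.20374 kg m²; axis through the centre, so I = 0.20374 kg m².
Thin rod: I_cm = (1/12)ML² = (1/12)(0.694)(0.464)² = 0.012451 kg m²; centre at d = 0.361 + 0.232 = 0.593 m, so I = I_cm + Md² gives I = 0.012451 + (0.694)(0.593)² = 0.2565 kg m².
Point mass: I_cm = 0; centre at d = 0.361 + 0.232 + 0.232 = 0.825 m, so I = I_cm + Md² gives I = 0 + (2.5)(0.825)² = 1.7016 kg m².
Total I = 0.20374 + 0.2565 + 1.7016 = 2.1618 kg m².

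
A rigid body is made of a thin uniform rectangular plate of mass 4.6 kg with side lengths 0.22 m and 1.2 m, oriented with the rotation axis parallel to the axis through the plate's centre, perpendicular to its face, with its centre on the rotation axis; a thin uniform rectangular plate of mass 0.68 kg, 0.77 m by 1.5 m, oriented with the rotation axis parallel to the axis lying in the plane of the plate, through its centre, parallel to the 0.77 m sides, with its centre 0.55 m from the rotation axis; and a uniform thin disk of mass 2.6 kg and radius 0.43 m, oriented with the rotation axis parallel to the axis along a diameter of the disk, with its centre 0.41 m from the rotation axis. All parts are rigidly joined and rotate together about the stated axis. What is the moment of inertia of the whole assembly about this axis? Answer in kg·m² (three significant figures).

1.46

Rectangular plate: I_cm = (1/12)M(a²+b²) = (1/12)(4.6)[(0.22)² + (1.2)²] = 0.57055 kg·m²; axis through the centre, so I = 0.57055 kg·m².
Rectangular plate: I_cm = (1/12)Mb² = (1/12)(0.68)(1.5)² = 0.1275 kg·m²; centre at d = 0.55 m, so I = I_cm + Md² gives I = 0.1275 + (0.68)(0.55)² = 0.3332 kg·m².
Thin disk: I_cm = (1/4)MR² = (1/4)(2.6)(0.43)² = 0.12018 kg·m²; centre at d = 0.41 m, so I = I_cm + Md² gives I = 0.12018 + (2.6)(0.41)² = 0.55724 kg·m².
Total I = 0.57055 + 0.3332 + 0.55724 = 1.461 kg·m².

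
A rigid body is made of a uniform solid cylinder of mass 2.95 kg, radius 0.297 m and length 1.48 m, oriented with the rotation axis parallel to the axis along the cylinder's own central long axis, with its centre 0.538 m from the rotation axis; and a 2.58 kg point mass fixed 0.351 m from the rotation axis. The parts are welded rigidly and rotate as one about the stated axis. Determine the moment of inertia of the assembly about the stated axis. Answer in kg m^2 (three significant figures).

1.30

Solid cylinder: I_cm = (1/2)MR² = (1/2)(2.95)(0.297)² = 0.13011 kg m^2; centre at d = 0.538 m, so the parallel axis theorem gives I = 0.13011 + (2.95)(0.538)² = 0.98397 kg m^2.
Point mass: I_cm = 0; centre at d = 0.351 m, so the parallel axis theorem gives I = 0 + (2.58)(0.351)² = 0.31786 kg m^2.
Total I = 0.98397 + 0.31786 = 1.3018 kg m^2.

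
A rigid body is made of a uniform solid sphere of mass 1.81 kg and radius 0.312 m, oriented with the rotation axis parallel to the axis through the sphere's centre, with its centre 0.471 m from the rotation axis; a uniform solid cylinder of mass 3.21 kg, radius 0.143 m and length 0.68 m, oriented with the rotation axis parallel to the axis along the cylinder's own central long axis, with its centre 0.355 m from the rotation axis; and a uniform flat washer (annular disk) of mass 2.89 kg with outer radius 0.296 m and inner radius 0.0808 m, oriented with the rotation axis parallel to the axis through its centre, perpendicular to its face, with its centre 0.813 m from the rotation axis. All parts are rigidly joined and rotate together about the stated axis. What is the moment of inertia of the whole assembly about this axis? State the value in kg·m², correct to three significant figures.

2.96

Solid sphere: I_cm = (2/5)MR² = (2/5)(1.81)(0.312)² = 0.070477 kg·m²; centre at d = 0.471 m, so I = I_cm + Md² gives I = 0.070477 + (1.81)(0.471)² = 0.47201 kg·m².
Solid cylinder: I_cm = (1/2)MR² = (1/2)(3.21)(0.143)² = 0.032821 kg·m²; centre at d = 0.355 m, so I = I_cm + Md² gives I = 0.032821 + (3.21)(0.355)² = 0.43736 kg·m².
Annular disk: I_cm = (1/2)M(R²+r²) = (1/2)(2.89)[(0.296)² + (0.0808)²] = 0.13604 kg·m²; centre at d = 0.813 m, so I = I_cm + Md² gives I = 0.13604 + (2.89)(0.813)² = 2.0462 kg·m².
Total I = 0.47201 + 0.43736 + 2.0462 = 2.9556 kg·m².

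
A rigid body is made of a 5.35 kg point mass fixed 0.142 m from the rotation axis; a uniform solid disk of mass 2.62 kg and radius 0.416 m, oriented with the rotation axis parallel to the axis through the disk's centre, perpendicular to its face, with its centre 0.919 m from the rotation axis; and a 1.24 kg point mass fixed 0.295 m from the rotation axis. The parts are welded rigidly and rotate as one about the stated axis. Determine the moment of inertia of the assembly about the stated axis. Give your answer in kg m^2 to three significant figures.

2.66

Point mass: I_cm = 0; centre at d = 0.142 m, so the parallel axis theorem gives I = 0 + (5.35)(0.142)² = 0.10788 kg m^2.
Solid disk: I_cm = (1/2)MR² = (1/2)(2.62)(0.416)² = 0.2267 kg m^2; centre at d = 0.919 m, so the parallel axis theorem gives I = 0.2267 + (2.62)(0.919)² = 2.4395 kg m^2.
Point mass: I_cm = 0; centre at d = 0.295 m, so the parallel axis theorem gives I = 0 + (1.24)(0.295)² = 0.10791 kg m^2.
Total I = 0.10788 + 2.4395 + 0.10791 = 2.6552 kg m^2.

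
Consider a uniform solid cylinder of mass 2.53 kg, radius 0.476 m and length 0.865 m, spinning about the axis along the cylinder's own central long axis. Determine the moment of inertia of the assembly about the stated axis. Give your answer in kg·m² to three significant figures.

0.287

I_cm = (1/2)MR² = (1/2)(2.53)(0.476)² = 0.28662 kg·m²; axis through the centre, so I = 0.28662 kg·m².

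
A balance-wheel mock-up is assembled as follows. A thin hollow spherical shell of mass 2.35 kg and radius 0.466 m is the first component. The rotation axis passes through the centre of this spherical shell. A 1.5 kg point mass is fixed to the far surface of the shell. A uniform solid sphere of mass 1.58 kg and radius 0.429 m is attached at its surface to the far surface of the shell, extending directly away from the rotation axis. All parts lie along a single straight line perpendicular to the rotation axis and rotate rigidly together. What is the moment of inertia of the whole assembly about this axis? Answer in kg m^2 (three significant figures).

Spherical shell: I_cm = (2/3)MR² = (2/3)(2.35)(0.466)² = 0.34021 kg m^2; axis through the centre, so I = 0.34021 kg m^2.
Point mass: I_cm = 0; centre at d = 0.466 m, so I = I_cm + Md² gives I = 0 + (1.5)(0.466)² = 0.32573 kg m^2.
Solid sphere: I_cm = (2/5)MR² = (2/5)(1.58)(0.429)² = 0.11631 kg m^2; centre at d = 0.466 + 0.429 = 0.895 m, so I = I_cm + Md² gives I = 0.11631 + (1.58)(0.895)² = 1.3819 kg m^2.
Total I = 0.34021 + 0.32573 + 1.3819 = 2.0479 kg m^2.

2.05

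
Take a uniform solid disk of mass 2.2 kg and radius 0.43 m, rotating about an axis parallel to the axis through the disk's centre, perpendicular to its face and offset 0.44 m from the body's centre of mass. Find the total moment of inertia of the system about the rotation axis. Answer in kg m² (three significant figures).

0.629

I_cm = (1/2)MR² = (1/2)(2.2)(0.43)² = 0.20339 kg m²; centre at d = 0.44 m, so I = I_cm + Md² gives I = 0.20339 + (2.2)(0.44)² = 0.62931 kg m².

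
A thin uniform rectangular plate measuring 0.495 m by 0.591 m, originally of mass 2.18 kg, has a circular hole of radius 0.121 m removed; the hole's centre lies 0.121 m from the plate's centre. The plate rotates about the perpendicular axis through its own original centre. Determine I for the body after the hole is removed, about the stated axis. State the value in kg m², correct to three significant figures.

0.100

Unpierced body about its centre: I₀ = (1/12)M(a²+b²) = (1/12)(2.18)[(0.495)² + (0.591)²] = 0.10797 kg m².
The removed disk has mass m = M·πr²/(ab) = (2.18)·π(0.121)²/(0.495·0.591) = 0.34276 kg (same uniform areal density).
Its moment of inertia about the rotation axis (parallel-axis theorem): I_hole = (1/2)mr² + md² = (1/2)(0.34276)(0.121)² + (0.34276)(0.121)² = 0.0075274 kg m².
Treating the hole as negative mass, I = I₀ − I_hole = 0.10797 − 0.0075274 = 0.10044 kg m².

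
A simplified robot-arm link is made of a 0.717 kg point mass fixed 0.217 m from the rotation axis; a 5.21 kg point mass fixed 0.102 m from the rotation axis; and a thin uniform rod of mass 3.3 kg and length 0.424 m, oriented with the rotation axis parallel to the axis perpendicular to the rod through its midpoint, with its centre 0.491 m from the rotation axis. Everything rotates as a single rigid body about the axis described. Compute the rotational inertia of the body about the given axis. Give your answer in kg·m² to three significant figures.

0.933

Point mass: I_cm = 0; centre at d = 0.217 m, so the parallel axis theorem gives I = 0 + (0.717)(0.217)² = 0.033763 kg·m².
Point mass: I_cm = 0; centre at d = 0.102 m, so the parallel axis theorem gives I = 0 + (5.21)(0.102)² = 0.054205 kg·m².
Thin rod: I_cm = (1/12)ML² = (1/12)(3.3)(0.424)² = 0.049438 kg·m²; centre at d = 0.491 m, so the parallel axis theorem gives I = 0.049438 + (3.3)(0.491)² = 0.84501 kg·m².
Total I = 0.033763 + 0.054205 + 0.84501 = 0.93297 kg·m².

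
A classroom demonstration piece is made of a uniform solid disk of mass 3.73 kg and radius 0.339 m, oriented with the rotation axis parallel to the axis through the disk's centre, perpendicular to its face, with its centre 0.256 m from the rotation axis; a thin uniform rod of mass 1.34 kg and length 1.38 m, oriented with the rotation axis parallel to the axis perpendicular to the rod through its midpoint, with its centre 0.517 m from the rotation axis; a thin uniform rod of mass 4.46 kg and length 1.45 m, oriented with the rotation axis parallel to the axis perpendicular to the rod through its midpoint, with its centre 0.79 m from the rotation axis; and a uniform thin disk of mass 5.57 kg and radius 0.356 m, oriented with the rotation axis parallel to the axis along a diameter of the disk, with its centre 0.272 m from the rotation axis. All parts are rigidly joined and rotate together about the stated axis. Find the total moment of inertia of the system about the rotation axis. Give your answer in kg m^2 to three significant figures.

Solid disk: I_cm = (1/2)MR² = (1/2)(3.73)(0.339)² = 0.21433 kg m^2; centre at d = 0.256 m, so the parallel axis theorem gives I = 0.21433 + (3.73)(0.256)² = 0.45878 kg m^2.
Thin rod: I_cm = (1/12)ML² = (1/12)(1.34)(1.38)² = 0.21266 kg m^2; centre at d = 0.517 m, so the parallel axis theorem gives I = 0.21266 + (1.34)(0.517)² = 0.57083 kg m^2.
Thin rod: I_cm = (1/12)ML² = (1/12)(4.46)(1.45)² = 0.78143 kg m^2; centre at d = 0.79 m, so the parallel axis theorem gives I = 0.78143 + (4.46)(0.79)² = 3.5649 kg m^2.
Thin disk: I_cm = (1/4)MR² = (1/4)(5.57)(0.356)² = 0.17648 kg m^2; centre at d = 0.272 m, so the parallel axis theorem gives I = 0.17648 + (5.57)(0.272)² = 0.58857 kg m^2.
Total I = 0.45878 + 0.57083 + 3.5649 + 0.58857 = 5.1831 kg m^2.

5.18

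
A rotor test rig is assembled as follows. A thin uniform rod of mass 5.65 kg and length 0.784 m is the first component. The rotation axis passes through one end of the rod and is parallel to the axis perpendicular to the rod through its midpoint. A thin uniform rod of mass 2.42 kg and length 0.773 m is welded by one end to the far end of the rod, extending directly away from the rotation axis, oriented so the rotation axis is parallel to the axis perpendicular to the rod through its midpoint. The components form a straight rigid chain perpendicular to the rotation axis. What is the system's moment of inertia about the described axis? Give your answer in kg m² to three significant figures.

4.59

Thin rod: I_cm = (1/12)ML² = (1/12)(5.65)(0.784)² = 0.2894 kg m²; centre at d = 0.392 m, so the parallel axis theorem gives I = 0.2894 + (5.65)(0.392)² = 1.1576 kg m².
Thin rod: I_cm = (1/12)ML² = (1/12)(2.42)(0.773)² = 0.1205 kg m²; centre at d = 0.392 + 0.392 + 0.3865 = 1.1705 m, so the parallel axis theorem gives I = 0.1205 + (2.42)(1.1705)² = 3.4361 kg m².
Total I = 1.1576 + 3.4361 = 4.5937 kg m².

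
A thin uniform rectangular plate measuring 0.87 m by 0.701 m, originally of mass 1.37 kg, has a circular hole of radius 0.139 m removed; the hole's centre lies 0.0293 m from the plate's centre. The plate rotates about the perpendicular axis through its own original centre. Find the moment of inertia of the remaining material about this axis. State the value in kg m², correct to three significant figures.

0.141

Unpierced body about its centre: I₀ = (1/12)M(a²+b²) = (1/12)(1.37)[(0.87)² + (0.701)²] = 0.14251 kg m².
The removed disk has mass m = M·πr²/(ab) = (1.37)·π(0.139)²/(0.87·0.701) = 0.13635 kg (same uniform areal density).
Its moment of inertia about the rotation axis (parallel-axis theorem): I_hole = (1/2)mr² + md² = (1/2)(0.13635)(0.139)² + (0.13635)(0.0293)² = 0.0014343 kg m².
Treating the hole as negative mass, I = I₀ − I_hole = 0.14251 − 0.0014343 = 0.14108 kg m².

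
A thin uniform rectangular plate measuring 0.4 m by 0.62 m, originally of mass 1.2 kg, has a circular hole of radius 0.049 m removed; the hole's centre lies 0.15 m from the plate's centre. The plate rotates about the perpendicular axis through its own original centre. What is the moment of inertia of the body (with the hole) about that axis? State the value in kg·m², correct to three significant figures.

0.0536

Unpierced body about its centre: I₀ = (1/12)M(a²+b²) = (1/12)(1.2)[(0.4)² + (0.62)²] = 0.05444 kg·m².
The removed disk has mass m = M·πr²/(ab) = (1.2)·π(0.049)²/(0.4·0.62) = 0.036498 kg (same uniform areal density).
Its moment of inertia about the rotation axis (parallel-axis theorem): I_hole = (1/2)mr² + md² = (1/2)(0.036498)(0.049)² + (0.036498)(0.15)² = 0.00086503 kg·m².
Treating the hole as negative mass, I = I₀ − I_hole = 0.05444 − 0.00086503 = 0.053575 kg·m².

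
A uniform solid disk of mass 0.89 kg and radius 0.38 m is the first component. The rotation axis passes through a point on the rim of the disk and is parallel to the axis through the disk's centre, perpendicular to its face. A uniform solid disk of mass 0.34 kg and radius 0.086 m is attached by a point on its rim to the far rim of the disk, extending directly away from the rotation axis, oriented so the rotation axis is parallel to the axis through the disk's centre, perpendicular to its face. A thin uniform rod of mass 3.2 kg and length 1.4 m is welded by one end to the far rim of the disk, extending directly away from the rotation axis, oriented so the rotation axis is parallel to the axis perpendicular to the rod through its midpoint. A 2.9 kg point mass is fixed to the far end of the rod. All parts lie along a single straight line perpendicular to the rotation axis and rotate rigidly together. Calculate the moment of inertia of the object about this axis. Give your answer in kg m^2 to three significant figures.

Solid disk: I_cm = (1/2)MR² = (1/2)(0.89)(0.38)² = 0.064258 kg m^2; centre at d = 0.38 m, so I = I_cm + Md² gives I = 0.064258 + (0.89)(0.38)² = 0.19277 kg m^2.
Solid disk: I_cm = (1/2)MR² = (1/2)(0.34)(0.086)² = 0.0012573 kg m^2; centre at d = 0.38 + 0.38 + 0.086 = 0.846 m, so I = I_cm + Md² gives I = 0.0012573 + (0.34)(0.846)² = 0.2446 kg m^2.
Thin rod: I_cm = (1/12)ML² = (1/12)(3.2)(1.4)² = 0.52267 kg m^2; centre at d = 0.38 + 0.38 + 0.086 + 0.086 + 0.7 = 1.632 m, so I = I_cm + Md² gives I = 0.52267 + (3.2)(1.632)² = 9.0456 kg m^2.
Point mass: I_cm = 0; centre at d = 0.38 + 0.38 + 0.086 + 0.086 + 0.7 + 0.7 = 2.332 m, so I = I_cm + Md² gives I = 0 + (2.9)(2.332)² = 15.771 kg m^2.
Total I = 0.19277 + 0.2446 + 9.0456 + 15.771 = 25.254 kg m^2.

25.3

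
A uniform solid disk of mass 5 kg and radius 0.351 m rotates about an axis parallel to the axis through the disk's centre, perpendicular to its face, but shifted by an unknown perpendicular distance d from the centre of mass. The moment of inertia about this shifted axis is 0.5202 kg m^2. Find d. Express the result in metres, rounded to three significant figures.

0.206

About the centre-of-mass axis, I_cm = (1/2)MR² = (1/2)(5)(0.351)² = 0.308 kg m^2.
Parallel axis theorem: I = I_cm + Md², so Md² = 0.5202 − 0.308 = 0.2122 kg m^2.
d = √(0.2122 / 5) = 0.20601 m.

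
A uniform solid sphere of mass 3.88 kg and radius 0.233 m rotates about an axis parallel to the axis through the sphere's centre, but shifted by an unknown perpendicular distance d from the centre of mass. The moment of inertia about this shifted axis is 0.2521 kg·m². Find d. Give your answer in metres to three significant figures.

About the centre-of-mass axis, I_cm = (2/5)MR² = (2/5)(3.88)(0.233)² = 0.084257 kg·m².
Parallel axis theorem: I = I_cm + Md², so Md² = 0.2521 − 0.084257 = 0.16784 kg·m².
d = √(0.16784 / 3.88) = 0.20799 m.

0.208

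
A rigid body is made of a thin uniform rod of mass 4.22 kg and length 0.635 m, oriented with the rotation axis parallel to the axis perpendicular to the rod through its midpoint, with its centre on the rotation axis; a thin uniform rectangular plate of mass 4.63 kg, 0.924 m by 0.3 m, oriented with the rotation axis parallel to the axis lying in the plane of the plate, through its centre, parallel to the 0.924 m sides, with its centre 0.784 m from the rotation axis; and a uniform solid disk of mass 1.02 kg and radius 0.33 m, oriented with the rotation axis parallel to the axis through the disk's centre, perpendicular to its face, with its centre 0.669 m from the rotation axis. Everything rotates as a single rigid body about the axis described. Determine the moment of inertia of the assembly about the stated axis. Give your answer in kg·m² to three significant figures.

Thin rod: I_cm = (1/12)ML² = (1/12)(4.22)(0.635)² = 0.1418 kg·m²; axis through the centre, so I = 0.1418 kg·m².
Rectangular plate: I_cm = (1/12)Mb² = (1/12)(4.63)(0.3)² = 0.034725 kg·m²; centre at d = 0.784 m, so I = I_cm + Md² gives I = 0.034725 + (4.63)(0.784)² = 2.8806 kg·m².
Solid disk: I_cm = (1/2)MR² = (1/2)(1.02)(0.33)² = 0.055539 kg·m²; centre at d = 0.669 m, so I = I_cm + Md² gives I = 0.055539 + (1.02)(0.669)² = 0.51205 kg·m².
Total I = 0.1418 + 2.8806 + 0.51205 = 3.5344 kg·m².

3.53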